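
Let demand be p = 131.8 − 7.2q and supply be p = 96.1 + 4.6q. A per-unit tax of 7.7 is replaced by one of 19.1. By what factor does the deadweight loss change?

6.153

Competitive equilibrium: 131.8 − 7.2q = 96.1 + 4.6q → q* = 3.0254, p* = 110.0169.
For a per-unit tax t: Δq = t/11.8, so DWL = ½·t·(t/11.8) = t²/23.6.
At t = 7.7: DWL = 2.512. At t = 19.1: DWL = 15.458.
Ratio = (19.1/7.7)² = 6.153.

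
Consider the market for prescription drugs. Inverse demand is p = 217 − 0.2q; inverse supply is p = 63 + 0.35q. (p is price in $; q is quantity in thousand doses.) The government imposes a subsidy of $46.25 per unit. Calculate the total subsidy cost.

Competitive equilibrium: 217 − 0.2q = 63 + 0.35q → q* = 280, p* = 161.
The subsidy lowers effective supply by 46.25: p = 16.75 + 0.35q.
New quantity: 217 − 0.2q = 16.75 + 0.35q → q' = 364.0909.
Total subsidy cost = 46.25 × 364.0909 = $16839.20 thousand.

$16839.20 thousand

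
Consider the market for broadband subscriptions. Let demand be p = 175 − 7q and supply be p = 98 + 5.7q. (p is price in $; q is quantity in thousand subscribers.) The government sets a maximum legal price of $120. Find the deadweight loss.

$30.83 thousand

Competitive equilibrium: 175 − 7q = 98 + 5.7q → q* = 6.063, p* = 132.5591.
At the ceiling p = 120, quantity supplied = (120 − 98)/5.7 = 3.8596.
Willingness to pay at q' = 3.8596: 175 − 7·3.8596 = 147.9828.
Δq = 6.063 − 3.8596 = 2.2034; wedge = 147.9828 − 120 = 27.9828.
The triangle = ½ × 2.2034 × 27.9828 = $30.83 thousand.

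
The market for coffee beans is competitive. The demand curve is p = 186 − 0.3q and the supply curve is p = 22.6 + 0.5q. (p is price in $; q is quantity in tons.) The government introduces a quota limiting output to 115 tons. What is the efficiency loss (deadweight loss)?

$3186.225

Competitive equilibrium: 186 − 0.3q = 22.6 + 0.5q → q* = 204.25, p* = 124.725.
At q = 115: demand price = 186 − 0.3·115 = 151.5; supply price = 22.6 + 0.5·115 = 80.1.
Δq = 204.25 − 115 = 89.25; wedge = 151.5 − 80.1 = 71.4.
DWL = ½ × 89.25 × 71.4 = $3186.225.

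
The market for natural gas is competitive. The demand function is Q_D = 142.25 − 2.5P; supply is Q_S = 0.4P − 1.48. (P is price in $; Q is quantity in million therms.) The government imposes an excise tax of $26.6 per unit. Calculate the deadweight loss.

$121.99 million

In inverse form: demand P = 56.9 − 0.4Q, supply P = 3.7 + 2.5Q.
Competitive equilibrium: 56.9 − 0.4Q = 3.7 + 2.5Q → Q* = 18.3448, P* = 49.5621.
With the tax, the buyer price exceeds the seller price by 26.6: (56.9 − 0.4Q) − (3.7 + 2.5Q) = 26.6 → Q' = 9.1724.
ΔQ = 18.3448 − 9.1724 = 9.1724; the wedge equals the tax, 26.6.
Welfare loss = ½ × 9.1724 × 26.6 = $121.99 million.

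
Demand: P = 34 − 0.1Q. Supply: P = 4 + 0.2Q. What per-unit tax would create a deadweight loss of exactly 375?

Competitive equilibrium: 34 − 0.1Q = 4 + 0.2Q → Q* = 100, P* = 24.
A tax t gives ΔQ = t/0.3 and wedge t, so DWL = t²/0.6.
t²/0.6 = 375 → t² = 225 → t = 15.

15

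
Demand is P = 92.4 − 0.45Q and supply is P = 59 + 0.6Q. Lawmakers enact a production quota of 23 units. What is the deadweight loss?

40.74

Competitive equilibrium: 92.4 − 0.45Q = 59 + 0.6Q → Q* = 31.8095, P* = 78.0857.
At Q = 23: demand price = 92.4 − 0.45·23 = 82.05; supply price = 59 + 0.6·23 = 72.8.
ΔQ = 31.8095 − 23 = 8.8095; wedge = 82.05 − 72.8 = 9.25.
DWL = ½ × 8.8095 × 9.25 = 40.74.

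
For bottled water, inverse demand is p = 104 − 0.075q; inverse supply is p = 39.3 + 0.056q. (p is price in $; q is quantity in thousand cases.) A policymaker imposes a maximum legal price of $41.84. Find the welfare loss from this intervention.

$13177.59 thousand

Competitive equilibrium: 104 − 0.075q = 39.3 + 0.056q → q* = 493.89313, p* = 66.95802.
At the ceiling p = 41.84, quantity supplied = (41.84 − 39.3)/0.056 = 45.35714.
Willingness to pay at q' = 45.35714: 104 − 0.075·45.35714 = 100.59821.
Δq = 493.89313 − 45.35714 = 448.53599; wedge = 100.59821 − 41.84 = 58.75821.
DWL = ½ × 448.53599 × 58.75821 = $13177.59 thousand.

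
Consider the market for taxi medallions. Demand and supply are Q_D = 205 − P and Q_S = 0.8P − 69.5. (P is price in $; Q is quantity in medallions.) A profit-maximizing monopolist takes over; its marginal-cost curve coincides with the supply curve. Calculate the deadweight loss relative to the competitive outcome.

$293.57

In inverse form: demand P = 205 − Q, supply P = 86.875 + 1.25Q.
Competitive equilibrium: 205 − Q = 86.875 + 1.25Q → Q* = 52.5, P* = 152.5.
Marginal revenue: MR = 205 − 2Q. Set MR = MC: 205 − 2Q = 86.875 + 1.25Q → Q_m = 36.34615.
Price P_m = 205 − 1·36.34615 = 168.65385; MC(Q_m) = 86.875 + 1.25·36.34615 = 132.30769.
Competitive Q* = 52.5, so ΔQ = 16.15385; wedge = 168.65385 − 132.30769 = 36.34616.
Welfare loss = ½ × 16.15385 × 36.34616 = $293.57.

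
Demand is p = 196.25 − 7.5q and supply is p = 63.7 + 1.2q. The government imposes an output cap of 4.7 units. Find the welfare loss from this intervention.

482.85

Competitive equilibrium: 196.25 − 7.5q = 63.7 + 1.2q → q* = 15.2356, p* = 81.9828.
At q = 4.7: demand price = 196.25 − 7.5·4.7 = 161; supply price = 63.7 + 1.2·4.7 = 69.34.
Δq = 15.2356 − 4.7 = 10.5356; wedge = 161 − 69.34 = 91.66.
Welfare loss = ½ × 10.5356 × 91.66 = 482.85.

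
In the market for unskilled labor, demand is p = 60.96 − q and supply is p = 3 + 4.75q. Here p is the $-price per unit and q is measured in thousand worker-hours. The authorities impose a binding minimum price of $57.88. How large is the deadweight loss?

Competitive equilibrium: 60.96 − q = 3 + 4.75q → q* = 10.08, p* = 50.88.
At the floor p = 57.88, quantity demanded = (60.96 − 57.88)/1 = 3.08.
Sellers' marginal cost at q' = 3.08: 3 + 4.75·3.08 = 17.63.
Δq = 10.08 − 3.08 = 7; wedge = 57.88 − 17.63 = 40.25.
Deadweight loss = ½ × 7 × 40.25 = $140.875 thousand.

$140.875 thousand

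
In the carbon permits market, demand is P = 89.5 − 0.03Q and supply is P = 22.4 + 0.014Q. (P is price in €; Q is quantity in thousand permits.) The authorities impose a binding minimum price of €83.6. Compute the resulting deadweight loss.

Competitive equilibrium: 89.5 − 0.03Q = 22.4 + 0.014Q → Q* = 1525, P* = 43.75.
At the floor P = 83.6, quantity demanded = (89.5 − 83.6)/0.03 = 196.66667.
Sellers' marginal cost at Q' = 196.66667: 22.4 + 0.014·196.66667 = 25.15333.
ΔQ = 1525 − 196.66667 = 1328.33333; wedge = 83.6 − 25.15333 = 58.44667.
DWL = ½ × 1328.33333 × 58.44667 = €38818.33 thousand.

€38818.33 thousand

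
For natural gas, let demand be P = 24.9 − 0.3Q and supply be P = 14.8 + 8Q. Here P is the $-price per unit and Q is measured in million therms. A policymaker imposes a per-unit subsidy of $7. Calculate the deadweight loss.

$2.95 million

Competitive equilibrium: 24.9 − 0.3Q = 14.8 + 8Q → Q* = 1.2169, P* = 24.5349.
The subsidy lowers effective supply by 7: P = 7.8 + 8Q.
New quantity: 24.9 − 0.3Q = 7.8 + 8Q → Q' = 2.0602.
Overproduction ΔQ = 2.0602 − 1.2169 = 0.8433; wedge = subsidy = 7.
DWL = ½ × 0.8433 × 7 = $2.95 million.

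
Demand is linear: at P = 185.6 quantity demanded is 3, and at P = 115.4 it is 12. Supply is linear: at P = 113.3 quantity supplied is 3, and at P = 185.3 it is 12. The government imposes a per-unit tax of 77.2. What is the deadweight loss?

Demand slope = (115.4 − 185.6)/(12 − 3) = −7.8, so P = 209 − 7.8Q.
Supply slope = (185.3 − 113.3)/(12 − 3) = 8, so P = 89.3 + 8Q.
Competitive equilibrium: 209 − 7.8Q = 89.3 + 8Q → Q* = 7.5759, P* = 149.9076.
With the tax, the buyer price exceeds the seller price by 77.2: (209 − 7.8Q) − (89.3 + 8Q) = 77.2 → Q' = 2.6899.
ΔQ = 7.5759 − 2.6899 = 4.886; the wedge equals the tax, 77.2.
Deadweight loss = ½ × 4.886 × 77.2 = 188.60.

188.60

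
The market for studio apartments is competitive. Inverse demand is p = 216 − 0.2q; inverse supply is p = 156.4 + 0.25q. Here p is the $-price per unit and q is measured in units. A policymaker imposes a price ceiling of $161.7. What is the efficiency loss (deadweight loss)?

$2784.45

Competitive equilibrium: 216 − 0.2q = 156.4 + 0.25q → q* = 132.4444, p* = 189.5111.
At the ceiling p = 161.7, quantity supplied = (161.7 − 156.4)/0.25 = 21.2.
Willingness to pay at q' = 21.2: 216 − 0.2·21.2 = 211.76.
Δq = 132.4444 − 21.2 = 111.2444; wedge = 211.76 − 161.7 = 50.06.
DWL = ½ × 111.2444 × 50.06 = $2784.45.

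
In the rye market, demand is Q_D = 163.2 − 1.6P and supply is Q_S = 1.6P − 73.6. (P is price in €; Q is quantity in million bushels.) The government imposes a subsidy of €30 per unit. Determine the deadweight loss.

In inverse form: demand P = 102 − 0.625Q, supply P = 46 + 0.625Q.
Competitive equilibrium: 102 − 0.625Q = 46 + 0.625Q → Q* = 44.8, P* = 74.
The subsidy lowers effective supply by 30: P = 16 + 0.625Q.
New quantity: 102 − 0.625Q = 16 + 0.625Q → Q' = 68.8.
Overproduction ΔQ = 68.8 − 44.8 = 24; wedge = subsidy = 30.
DWL = ½ × 24 × 30 = €360 million.

€360 million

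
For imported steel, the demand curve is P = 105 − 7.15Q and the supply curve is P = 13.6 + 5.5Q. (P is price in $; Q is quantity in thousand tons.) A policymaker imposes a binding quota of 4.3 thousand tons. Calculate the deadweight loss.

Competitive equilibrium: 105 − 7.15Q = 13.6 + 5.5Q → Q* = 7.2253, P* = 53.3391.
At Q = 4.3: demand price = 105 − 7.15·4.3 = 74.255; supply price = 13.6 + 5.5·4.3 = 37.25.
ΔQ = 7.2253 − 4.3 = 2.9253; wedge = 74.255 − 37.25 = 37.005.
The triangle = ½ × 2.9253 × 37.005 = $54.13 thousand.

$54.13 thousand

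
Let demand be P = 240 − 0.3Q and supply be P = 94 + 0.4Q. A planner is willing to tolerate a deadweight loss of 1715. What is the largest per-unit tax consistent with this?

Competitive equilibrium: 240 − 0.3Q = 94 + 0.4Q → Q* = 208.5714, P* = 177.4286.
A tax t gives ΔQ = t/0.7 and wedge t, so DWL = t²/1.4.
t²/1.4 = 1715 → t² = 2401 → t = 49.

49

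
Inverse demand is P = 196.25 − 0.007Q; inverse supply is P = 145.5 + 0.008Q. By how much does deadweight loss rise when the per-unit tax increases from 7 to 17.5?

Competitive equilibrium: 196.25 − 0.007Q = 145.5 + 0.008Q → Q* = 3383.3333, P* = 172.5667.
For a per-unit tax t: ΔQ = t/0.015, so DWL = ½·t·(t/0.015) = t²/0.03.
At t = 7: DWL = 1633.333. At t = 17.5: DWL = 10208.333.
Increase = 10208.333 − 1633.333 = 8575.

8575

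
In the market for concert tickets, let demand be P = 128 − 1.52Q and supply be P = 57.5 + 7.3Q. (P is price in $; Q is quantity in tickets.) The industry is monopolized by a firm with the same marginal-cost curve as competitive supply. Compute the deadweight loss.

$6.09

Competitive equilibrium: 128 − 1.52Q = 57.5 + 7.3Q → Q* = 7.9932, P* = 115.8503.
Marginal revenue: MR = 128 − 3.04Q. Set MR = MC: 128 − 3.04Q = 57.5 + 7.3Q → Q_m = 6.8182.
Price P_m = 128 − 1.52·6.8182 = 117.6363; MC(Q_m) = 57.5 + 7.3·6.8182 = 107.2729.
Competitive Q* = 7.9932, so ΔQ = 1.175; wedge = 117.6363 − 107.2729 = 10.3634.
DWL = ½ × 1.175 × 10.3634 = $6.09.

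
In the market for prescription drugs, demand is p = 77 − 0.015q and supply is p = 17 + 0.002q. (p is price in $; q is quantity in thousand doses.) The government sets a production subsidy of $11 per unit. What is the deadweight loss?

Competitive equilibrium: 77 − 0.015q = 17 + 0.002q → q* = 3529.4118, p* = 24.0588.
The subsidy lowers effective supply by 11: p = 6 + 0.002q.
New quantity: 77 − 0.015q = 6 + 0.002q → q' = 4176.4706.
Overproduction Δq = 4176.4706 − 3529.4118 = 647.0588; wedge = subsidy = 11.
The triangle = ½ × 647.0588 × 11 = $3558.82 thousand.

$3558.82 thousand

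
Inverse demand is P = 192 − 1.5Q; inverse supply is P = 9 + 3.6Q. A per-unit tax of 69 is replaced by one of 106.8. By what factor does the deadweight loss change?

Competitive equilibrium: 192 − 1.5Q = 9 + 3.6Q → Q* = 35.8824, P* = 138.1765.
For a per-unit tax t: ΔQ = t/5.1, so DWL = ½·t·(t/5.1) = t²/10.2.
At t = 69: DWL = 466.765. At t = 106.8: DWL = 1118.259.
Ratio = (106.8/69)² = 2.396.

2.396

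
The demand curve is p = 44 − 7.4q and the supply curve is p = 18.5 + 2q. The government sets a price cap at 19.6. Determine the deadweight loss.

21.98

Competitive equilibrium: 44 − 7.4q = 18.5 + 2q → q* = 2.7128, p* = 23.9255.
At the ceiling p = 19.6, quantity supplied = (19.6 − 18.5)/2 = 0.55.
Willingness to pay at q' = 0.55: 44 − 7.4·0.55 = 39.93.
Δq = 2.7128 − 0.55 = 2.1628; wedge = 39.93 − 19.6 = 20.33.
Welfare loss = ½ × 2.1628 × 20.33 = 21.98.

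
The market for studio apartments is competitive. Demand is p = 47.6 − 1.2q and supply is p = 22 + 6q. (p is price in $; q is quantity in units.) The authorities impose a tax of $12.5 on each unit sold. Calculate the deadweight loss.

$10.85

Competitive equilibrium: 47.6 − 1.2q = 22 + 6q → q* = 3.5556, p* = 43.3333.
With the tax, the buyer price exceeds the seller price by 12.5: (47.6 − 1.2q) − (22 + 6q) = 12.5 → q' = 1.8194.
Δq = 3.5556 − 1.8194 = 1.7362; the wedge equals the tax, 12.5.
Deadweight loss = ½ × 1.7362 × 12.5 = $10.85.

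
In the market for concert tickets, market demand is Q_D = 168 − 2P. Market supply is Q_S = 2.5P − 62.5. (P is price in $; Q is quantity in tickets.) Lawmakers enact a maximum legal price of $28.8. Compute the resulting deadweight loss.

In inverse form: demand P = 84 − 0.5Q, supply P = 25 + 0.4Q.
Competitive equilibrium: 84 − 0.5Q = 25 + 0.4Q → Q* = 65.5556, P* = 51.2222.
At the ceiling P = 28.8, quantity supplied = (28.8 − 25)/0.4 = 9.5.
Willingness to pay at Q' = 9.5: 84 − 0.5·9.5 = 79.25.
ΔQ = 65.5556 − 9.5 = 56.0556; wedge = 79.25 − 28.8 = 50.45.
The triangle = ½ × 56.0556 × 50.45 = $1414.

$1414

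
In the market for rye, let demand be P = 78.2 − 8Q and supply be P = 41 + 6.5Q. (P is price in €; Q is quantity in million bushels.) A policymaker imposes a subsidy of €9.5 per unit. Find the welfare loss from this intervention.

€3.11 million

Competitive equilibrium: 78.2 − 8Q = 41 + 6.5Q → Q* = 2.5655, P* = 57.6759.
The subsidy lowers effective supply by 9.5: P = 31.5 + 6.5Q.
New quantity: 78.2 − 8Q = 31.5 + 6.5Q → Q' = 3.2207.
Overproduction ΔQ = 3.2207 − 2.5655 = 0.6552; wedge = subsidy = 9.5.
Welfare loss = ½ × 0.6552 × 9.5 = €3.11 million.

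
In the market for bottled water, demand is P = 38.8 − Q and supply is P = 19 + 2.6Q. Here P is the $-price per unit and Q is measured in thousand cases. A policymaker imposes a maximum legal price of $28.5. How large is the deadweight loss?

Competitive equilibrium: 38.8 − Q = 19 + 2.6Q → Q* = 5.5, P* = 33.3.
At the ceiling P = 28.5, quantity supplied = (28.5 − 19)/2.6 = 3.65385.
Willingness to pay at Q' = 3.65385: 38.8 − 1·3.65385 = 35.14615.
ΔQ = 5.5 − 3.65385 = 1.84615; wedge = 35.14615 − 28.5 = 6.64615.
Deadweight loss = ½ × 1.84615 × 6.64615 = $6.13 thousand.

$6.13 thousand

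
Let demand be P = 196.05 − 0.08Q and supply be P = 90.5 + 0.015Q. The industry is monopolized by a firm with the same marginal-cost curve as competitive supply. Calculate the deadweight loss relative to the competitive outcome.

Competitive equilibrium: 196.05 − 0.08Q = 90.5 + 0.015Q → Q* = 1111.05263, P* = 107.16579.
Marginal revenue: MR = 196.05 − 0.16Q. Set MR = MC: 196.05 − 0.16Q = 90.5 + 0.015Q → Q_m = 603.14286.
Price P_m = 196.05 − 0.08·603.14286 = 147.79857; MC(Q_m) = 90.5 + 0.015·603.14286 = 99.54714.
Competitive Q* = 1111.05263, so ΔQ = 507.90977; wedge = 147.79857 − 99.54714 = 48.25143.
The triangle = ½ × 507.90977 × 48.25143 = 12253.69.

12253.69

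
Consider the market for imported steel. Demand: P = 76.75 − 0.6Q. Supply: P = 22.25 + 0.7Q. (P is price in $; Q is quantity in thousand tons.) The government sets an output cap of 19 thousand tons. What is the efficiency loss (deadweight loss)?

$341.55 thousand

Competitive equilibrium: 76.75 − 0.6Q = 22.25 + 0.7Q → Q* = 41.9231, P* = 51.5962.
At Q = 19: demand price = 76.75 − 0.6·19 = 65.35; supply price = 22.25 + 0.7·19 = 35.55.
ΔQ = 41.9231 − 19 = 22.9231; wedge = 65.35 − 35.55 = 29.8.
DWL = ½ × 22.9231 × 29.8 = $341.55 thousand.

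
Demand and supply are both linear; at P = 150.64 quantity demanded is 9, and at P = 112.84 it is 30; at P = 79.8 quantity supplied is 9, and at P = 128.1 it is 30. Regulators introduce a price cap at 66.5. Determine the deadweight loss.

1090.18

Demand slope = (112.84 − 150.64)/(30 − 9) = −1.8, so P = 166.84 − 1.8Q.
Supply slope = (128.1 − 79.8)/(30 − 9) = 2.3, so P = 59.1 + 2.3Q.
Competitive equilibrium: 166.84 − 1.8Q = 59.1 + 2.3Q → Q* = 26.27805, P* = 119.53951.
At the ceiling P = 66.5, quantity supplied = (66.5 − 59.1)/2.3 = 3.21739.
Willingness to pay at Q' = 3.21739: 166.84 − 1.8·3.21739 = 161.0487.
ΔQ = 26.27805 − 3.21739 = 23.06066; wedge = 161.0487 − 66.5 = 94.5487.
Deadweight loss = ½ × 23.06066 × 94.5487 = 1090.18.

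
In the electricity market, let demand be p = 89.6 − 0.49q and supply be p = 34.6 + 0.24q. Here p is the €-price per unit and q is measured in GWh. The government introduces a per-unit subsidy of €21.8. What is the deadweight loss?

Competitive equilibrium: 89.6 − 0.49q = 34.6 + 0.24q → q* = 75.3425, p* = 52.6822.
The subsidy lowers effective supply by 21.8: p = 12.8 + 0.24q.
New quantity: 89.6 − 0.49q = 12.8 + 0.24q → q' = 105.2055.
Overproduction Δq = 105.2055 − 75.3425 = 29.863; wedge = subsidy = 21.8.
The triangle = ½ × 29.863 × 21.8 = €325.51.

€325.51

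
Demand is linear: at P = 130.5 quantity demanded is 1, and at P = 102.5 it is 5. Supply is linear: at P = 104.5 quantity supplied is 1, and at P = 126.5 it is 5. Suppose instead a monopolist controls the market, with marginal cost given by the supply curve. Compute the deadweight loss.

7.64

Demand slope = (102.5 − 130.5)/(5 − 1) = −7, so P = 137.5 − 7Q.
Supply slope = (126.5 − 104.5)/(5 − 1) = 5.5, so P = 99 + 5.5Q.
Competitive equilibrium: 137.5 − 7Q = 99 + 5.5Q → Q* = 3.08, P* = 115.94.
Marginal revenue: MR = 137.5 − 14Q. Set MR = MC: 137.5 − 14Q = 99 + 5.5Q → Q_m = 1.9744.
Price P_m = 137.5 − 7·1.9744 = 123.6792; MC(Q_m) = 99 + 5.5·1.9744 = 109.8592.
Competitive Q* = 3.08, so ΔQ = 1.1056; wedge = 123.6792 − 109.8592 = 13.82.
The triangle = ½ × 1.1056 × 13.82 = 7.64.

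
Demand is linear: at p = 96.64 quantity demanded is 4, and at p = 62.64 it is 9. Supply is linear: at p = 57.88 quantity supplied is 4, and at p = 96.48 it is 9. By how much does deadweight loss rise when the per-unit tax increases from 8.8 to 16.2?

6.37

Demand slope = (62.64 − 96.64)/(9 − 4) = −6.8, so p = 123.84 − 6.8q.
Supply slope = (96.48 − 57.88)/(9 − 4) = 7.72, so p = 27 + 7.72q.
Competitive equilibrium: 123.84 − 6.8q = 27 + 7.72q → q* = 6.6694, p* = 78.4879.
For a per-unit tax t: Δq = t/14.52, so DWL = ½·t·(t/14.52) = t²/29.04.
At t = 8.8: DWL = 2.667. At t = 16.2: DWL = 9.037.
Increase = 9.037 − 2.667 = 6.37.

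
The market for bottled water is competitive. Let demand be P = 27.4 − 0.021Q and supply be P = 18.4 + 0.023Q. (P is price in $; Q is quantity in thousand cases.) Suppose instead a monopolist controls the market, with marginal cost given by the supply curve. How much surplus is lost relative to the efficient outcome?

Competitive equilibrium: 27.4 − 0.021Q = 18.4 + 0.023Q → Q* = 204.5455, P* = 23.1045.
Marginal revenue: MR = 27.4 − 0.042Q. Set MR = MC: 27.4 − 0.042Q = 18.4 + 0.023Q → Q_m = 138.4615.
Price P_m = 27.4 − 0.021·138.4615 = 24.4923; MC(Q_m) = 18.4 + 0.023·138.4615 = 21.5846.
Competitive Q* = 204.5455, so ΔQ = 66.084; wedge = 24.4923 − 21.5846 = 2.9077.
The triangle = ½ × 66.084 × 2.9077 = $96.08 thousand.

$96.08 thousand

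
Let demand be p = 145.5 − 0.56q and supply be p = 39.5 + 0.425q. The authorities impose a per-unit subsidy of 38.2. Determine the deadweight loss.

740.73

Competitive equilibrium: 145.5 − 0.56q = 39.5 + 0.425q → q* = 107.6142, p* = 85.236.
The subsidy lowers effective supply by 38.2: p = 1.3 + 0.425q.
New quantity: 145.5 − 0.56q = 1.3 + 0.425q → q' = 146.3959.
Overproduction Δq = 146.3959 − 107.6142 = 38.7817; wedge = subsidy = 38.2.
Welfare loss = ½ × 38.7817 × 38.2 = 740.73.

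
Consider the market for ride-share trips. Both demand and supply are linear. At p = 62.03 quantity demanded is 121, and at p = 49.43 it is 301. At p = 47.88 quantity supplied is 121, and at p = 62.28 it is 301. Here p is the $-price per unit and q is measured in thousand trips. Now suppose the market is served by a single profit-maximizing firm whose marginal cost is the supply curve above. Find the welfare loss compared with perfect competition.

$352.07 thousand

Demand slope = (49.43 − 62.03)/(301 − 121) = −0.07, so p = 70.5 − 0.07q.
Supply slope = (62.28 − 47.88)/(301 − 121) = 0.08, so p = 38.2 + 0.08q.
Competitive equilibrium: 70.5 − 0.07q = 38.2 + 0.08q → q* = 215.3333, p* = 55.4267.
Marginal revenue: MR = 70.5 − 0.14q. Set MR = MC: 70.5 − 0.14q = 38.2 + 0.08q → q_m = 146.8182.
Price p_m = 70.5 − 0.07·146.8182 = 60.2227; MC(q_m) = 38.2 + 0.08·146.8182 = 49.9455.
Competitive q* = 215.3333, so Δq = 68.5151; wedge = 60.2227 − 49.9455 = 10.2772.
DWL = ½ × 68.5151 × 10.2772 = $352.07 thousand.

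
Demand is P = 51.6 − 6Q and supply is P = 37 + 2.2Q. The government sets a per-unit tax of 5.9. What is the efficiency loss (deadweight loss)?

Competitive equilibrium: 51.6 − 6Q = 37 + 2.2Q → Q* = 1.7805, P* = 40.9171.
With the tax, the buyer price exceeds the seller price by 5.9: (51.6 − 6Q) − (37 + 2.2Q) = 5.9 → Q' = 1.061.
ΔQ = 1.7805 − 1.061 = 0.7195; the wedge equals the tax, 5.9.
Deadweight loss = ½ × 0.7195 × 5.9 = 2.12.

2.12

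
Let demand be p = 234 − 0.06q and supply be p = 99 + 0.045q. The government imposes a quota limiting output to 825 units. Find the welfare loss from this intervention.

11143.53

Competitive equilibrium: 234 − 0.06q = 99 + 0.045q → q* = 1285.7143, p* = 156.8571.
At q = 825: demand price = 234 − 0.06·825 = 184.5; supply price = 99 + 0.045·825 = 136.125.
Δq = 1285.7143 − 825 = 460.7143; wedge = 184.5 − 136.125 = 48.375.
The triangle = ½ × 460.7143 × 48.375 = 11143.53.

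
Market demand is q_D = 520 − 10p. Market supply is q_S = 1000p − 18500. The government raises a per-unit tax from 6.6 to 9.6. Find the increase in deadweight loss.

240.59

In inverse form: demand p = 52 − 0.1q, supply p = 18.5 + 0.001q.
Competitive equilibrium: 52 − 0.1q = 18.5 + 0.001q → q* = 331.6832, p* = 18.8317.
For a per-unit tax t: Δq = t/0.101, so DWL = ½·t·(t/0.101) = t²/0.202.
At t = 6.6: DWL = 215.644. At t = 9.6: DWL = 456.238.
Increase = 456.238 − 215.644 = 240.59.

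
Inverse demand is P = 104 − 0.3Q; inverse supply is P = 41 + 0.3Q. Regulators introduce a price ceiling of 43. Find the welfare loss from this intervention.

Competitive equilibrium: 104 − 0.3Q = 41 + 0.3Q → Q* = 105, P* = 72.5.
At the ceiling P = 43, quantity supplied = (43 − 41)/0.3 = 6.6667.
Willingness to pay at Q' = 6.6667: 104 − 0.3·6.6667 = 102.
ΔQ = 105 − 6.6667 = 98.3333; wedge = 102 − 43 = 59.
DWL = ½ × 98.3333 × 59 = 2900.83.

2900.83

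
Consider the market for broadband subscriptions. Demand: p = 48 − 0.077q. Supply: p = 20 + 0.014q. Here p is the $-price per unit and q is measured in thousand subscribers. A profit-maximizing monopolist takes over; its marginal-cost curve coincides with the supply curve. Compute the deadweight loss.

Competitive equilibrium: 48 − 0.077q = 20 + 0.014q → q* = 307.69231, p* = 24.30769.
Marginal revenue: MR = 48 − 0.154q. Set MR = MC: 48 − 0.154q = 20 + 0.014q → q_m = 166.66667.
Price p_m = 48 − 0.077·166.66667 = 35.16667; MC(q_m) = 20 + 0.014·166.66667 = 22.33333.
Competitive q* = 307.69231, so Δq = 141.02564; wedge = 35.16667 − 22.33333 = 12.83334.
DWL = ½ × 141.02564 × 12.83334 = $904.91 thousand.

$904.91 thousand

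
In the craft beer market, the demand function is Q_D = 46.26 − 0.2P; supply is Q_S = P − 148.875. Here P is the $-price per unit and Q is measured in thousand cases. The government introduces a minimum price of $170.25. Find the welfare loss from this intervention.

In inverse form: demand P = 231.3 − 5Q, supply P = 148.875 + Q.
Competitive equilibrium: 231.3 − 5Q = 148.875 + Q → Q* = 13.7375, P* = 162.6125.
At the floor P = 170.25, quantity demanded = (231.3 − 170.25)/5 = 12.21.
Sellers' marginal cost at Q' = 12.21: 148.875 + 1·12.21 = 161.085.
ΔQ = 13.7375 − 12.21 = 1.5275; wedge = 170.25 − 161.085 = 9.165.
The triangle = ½ × 1.5275 × 9.165 = $7 thousand.

$7 thousand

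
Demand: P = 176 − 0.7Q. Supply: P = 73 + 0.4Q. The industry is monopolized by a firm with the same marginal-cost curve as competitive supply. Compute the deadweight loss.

Competitive equilibrium: 176 − 0.7Q = 73 + 0.4Q → Q* = 93.63636, P* = 110.45455.
Marginal revenue: MR = 176 − 1.4Q. Set MR = MC: 176 − 1.4Q = 73 + 0.4Q → Q_m = 57.22222.
Price P_m = 176 − 0.7·57.22222 = 135.94445; MC(Q_m) = 73 + 0.4·57.22222 = 95.88889.
Competitive Q* = 93.63636, so ΔQ = 36.41414; wedge = 135.94445 − 95.88889 = 40.05556.
DWL = ½ × 36.41414 × 40.05556 = 729.29.

729.29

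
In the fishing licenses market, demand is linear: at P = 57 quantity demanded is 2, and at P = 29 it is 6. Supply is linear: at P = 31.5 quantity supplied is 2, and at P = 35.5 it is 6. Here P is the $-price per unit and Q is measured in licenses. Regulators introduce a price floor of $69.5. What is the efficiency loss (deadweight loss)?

$98.93

Demand slope = (29 − 57)/(6 − 2) = −7, so P = 71 − 7Q.
Supply slope = (35.5 − 31.5)/(6 − 2) = 1, so P = 29.5 + Q.
Competitive equilibrium: 71 − 7Q = 29.5 + Q → Q* = 5.1875, P* = 34.6875.
At the floor P = 69.5, quantity demanded = (71 − 69.5)/7 = 0.2143.
Sellers' marginal cost at Q' = 0.2143: 29.5 + 1·0.2143 = 29.7143.
ΔQ = 5.1875 − 0.2143 = 4.9732; wedge = 69.5 − 29.7143 = 39.7857.
Deadweight loss = ½ × 4.9732 × 39.7857 = $98.93.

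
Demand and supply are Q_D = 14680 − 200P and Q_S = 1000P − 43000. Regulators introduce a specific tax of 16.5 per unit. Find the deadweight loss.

In inverse form: demand P = 73.4 − 0.005Q, supply P = 43 + 0.001Q.
Competitive equilibrium: 73.4 − 0.005Q = 43 + 0.001Q → Q* = 5066.6667, P* = 48.0667.
With the tax, the buyer price exceeds the seller price by 16.5: (73.4 − 0.005Q) − (43 + 0.001Q) = 16.5 → Q' = 2316.6667.
ΔQ = 5066.6667 − 2316.6667 = 2750; the wedge equals the tax, 16.5.
Deadweight loss = ½ × 2750 × 16.5 = 22687.50.

22687.50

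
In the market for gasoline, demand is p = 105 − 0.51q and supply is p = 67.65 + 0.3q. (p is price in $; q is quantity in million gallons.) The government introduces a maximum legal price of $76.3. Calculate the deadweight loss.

Competitive equilibrium: 105 − 0.51q = 67.65 + 0.3q → q* = 46.1111, p* = 81.4833.
At the ceiling p = 76.3, quantity supplied = (76.3 − 67.65)/0.3 = 28.8333.
Willingness to pay at q' = 28.8333: 105 − 0.51·28.8333 = 90.295.
Δq = 46.1111 − 28.8333 = 17.2778; wedge = 90.295 − 76.3 = 13.995.
The triangle = ½ × 17.2778 × 13.995 = $120.90 million.

$120.90 million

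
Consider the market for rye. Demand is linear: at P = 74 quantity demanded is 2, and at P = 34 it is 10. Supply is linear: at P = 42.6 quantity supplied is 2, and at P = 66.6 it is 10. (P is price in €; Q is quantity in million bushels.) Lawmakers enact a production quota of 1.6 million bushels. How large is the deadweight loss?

Demand slope = (34 − 74)/(10 − 2) = −5, so P = 84 − 5Q.
Supply slope = (66.6 − 42.6)/(10 − 2) = 3, so P = 36.6 + 3Q.
Competitive equilibrium: 84 − 5Q = 36.6 + 3Q → Q* = 5.925, P* = 54.375.
At Q = 1.6: demand price = 84 − 5·1.6 = 76; supply price = 36.6 + 3·1.6 = 41.4.
ΔQ = 5.925 − 1.6 = 4.325; wedge = 76 − 41.4 = 34.6.
DWL = ½ × 4.325 × 34.6 = €74.82 million.

€74.82 million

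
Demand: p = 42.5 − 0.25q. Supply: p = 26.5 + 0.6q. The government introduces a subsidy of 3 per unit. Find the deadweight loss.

5.29

Competitive equilibrium: 42.5 − 0.25q = 26.5 + 0.6q → q* = 18.8235, p* = 37.7941.
The subsidy lowers effective supply by 3: p = 23.5 + 0.6q.
New quantity: 42.5 − 0.25q = 23.5 + 0.6q → q' = 22.3529.
Overproduction Δq = 22.3529 − 18.8235 = 3.5294; wedge = subsidy = 3.
The triangle = ½ × 3.5294 × 3 = 5.29.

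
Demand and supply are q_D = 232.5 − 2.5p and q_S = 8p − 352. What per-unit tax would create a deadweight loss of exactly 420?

21

In inverse form: demand p = 93 − 0.4q, supply p = 44 + 0.125q.
Competitive equilibrium: 93 − 0.4q = 44 + 0.125q → q* = 93.3333, p* = 55.6667.
A tax t gives Δq = t/0.525 and wedge t, so DWL = t²/1.05.
t²/1.05 = 420 → t² = 441 → t = 21.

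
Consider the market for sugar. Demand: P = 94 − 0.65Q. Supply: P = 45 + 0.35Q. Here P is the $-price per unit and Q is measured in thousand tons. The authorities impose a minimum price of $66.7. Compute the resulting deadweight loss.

$24.50 thousand

Competitive equilibrium: 94 − 0.65Q = 45 + 0.35Q → Q* = 49, P* = 62.15.
At the floor P = 66.7, quantity demanded = (94 − 66.7)/0.65 = 42.
Sellers' marginal cost at Q' = 42: 45 + 0.35·42 = 59.7.
ΔQ = 49 − 42 = 7; wedge = 66.7 − 59.7 = 7.
The triangle = ½ × 7 × 7 = $24.50 thousand.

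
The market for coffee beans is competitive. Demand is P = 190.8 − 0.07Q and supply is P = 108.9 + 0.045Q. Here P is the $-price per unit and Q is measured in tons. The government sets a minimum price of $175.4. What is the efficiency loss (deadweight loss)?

Competitive equilibrium: 190.8 − 0.07Q = 108.9 + 0.045Q → Q* = 712.1739, P* = 140.9478.
At the floor P = 175.4, quantity demanded = (190.8 − 175.4)/0.07 = 220.
Sellers' marginal cost at Q' = 220: 108.9 + 0.045·220 = 118.8.
ΔQ = 712.1739 − 220 = 492.1739; wedge = 175.4 − 118.8 = 56.6.
DWL = ½ × 492.1739 × 56.6 = $13928.52.

$13928.52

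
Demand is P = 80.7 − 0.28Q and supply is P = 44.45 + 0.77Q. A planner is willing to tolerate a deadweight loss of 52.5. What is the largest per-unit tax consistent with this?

Competitive equilibrium: 80.7 − 0.28Q = 44.45 + 0.77Q → Q* = 34.5238, P* = 71.0333.
A tax t gives ΔQ = t/1.05 and wedge t, so DWL = t²/2.1.
t²/2.1 = 52.5 → t² = 110.25 → t = 10.5.

10.5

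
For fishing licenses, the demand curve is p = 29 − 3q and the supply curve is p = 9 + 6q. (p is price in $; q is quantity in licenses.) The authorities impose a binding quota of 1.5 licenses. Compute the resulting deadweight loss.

Competitive equilibrium: 29 − 3q = 9 + 6q → q* = 2.2222, p* = 22.3333.
At q = 1.5: demand price = 29 − 3·1.5 = 24.5; supply price = 9 + 6·1.5 = 18.
Δq = 2.2222 − 1.5 = 0.7222; wedge = 24.5 − 18 = 6.5.
Deadweight loss = ½ × 0.7222 × 6.5 = $2.35.

$2.35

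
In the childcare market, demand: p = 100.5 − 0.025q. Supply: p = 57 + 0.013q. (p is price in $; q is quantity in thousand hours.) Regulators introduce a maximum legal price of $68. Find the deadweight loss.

Competitive equilibrium: 100.5 − 0.025q = 57 + 0.013q → q* = 1144.73684, p* = 71.88158.
At the ceiling p = 68, quantity supplied = (68 − 57)/0.013 = 846.15385.
Willingness to pay at q' = 846.15385: 100.5 − 0.025·846.15385 = 79.34615.
Δq = 1144.73684 − 846.15385 = 298.58299; wedge = 79.34615 − 68 = 11.34615.
The triangle = ½ × 298.58299 × 11.34615 = $1693.88 thousand.

$1693.88 thousand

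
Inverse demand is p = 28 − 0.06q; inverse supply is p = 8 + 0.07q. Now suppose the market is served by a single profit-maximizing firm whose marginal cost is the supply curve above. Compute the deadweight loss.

153.42

Competitive equilibrium: 28 − 0.06q = 8 + 0.07q → q* = 153.8462, p* = 18.7692.
Marginal revenue: MR = 28 − 0.12q. Set MR = MC: 28 − 0.12q = 8 + 0.07q → q_m = 105.2632.
Price p_m = 28 − 0.06·105.2632 = 21.6842; MC(q_m) = 8 + 0.07·105.2632 = 15.3684.
Competitive q* = 153.8462, so Δq = 48.583; wedge = 21.6842 − 15.3684 = 6.3158.
The triangle = ½ × 48.583 × 6.3158 = 153.42.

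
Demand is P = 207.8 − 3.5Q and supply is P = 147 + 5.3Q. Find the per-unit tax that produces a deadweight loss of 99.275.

Competitive equilibrium: 207.8 − 3.5Q = 147 + 5.3Q → Q* = 6.9091, P* = 183.6182.
A tax t gives ΔQ = t/8.8 and wedge t, so DWL = t²/17.6.
t²/17.6 = 99.275 → t² = 1747.24 → t = 41.8.

41.8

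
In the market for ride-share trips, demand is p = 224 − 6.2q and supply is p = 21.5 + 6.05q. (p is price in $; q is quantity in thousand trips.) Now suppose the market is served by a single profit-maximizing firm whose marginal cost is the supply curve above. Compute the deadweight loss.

$189.01 thousand

Competitive equilibrium: 224 − 6.2q = 21.5 + 6.05q → q* = 16.5306, p* = 121.5102.
Marginal revenue: MR = 224 − 12.4q. Set MR = MC: 224 − 12.4q = 21.5 + 6.05q → q_m = 10.9756.
Price p_m = 224 − 6.2·10.9756 = 155.9513; MC(q_m) = 21.5 + 6.05·10.9756 = 87.9024.
Competitive q* = 16.5306, so Δq = 5.555; wedge = 155.9513 − 87.9024 = 68.0489.
Deadweight loss = ½ × 5.555 × 68.0489 = $189.01 thousand.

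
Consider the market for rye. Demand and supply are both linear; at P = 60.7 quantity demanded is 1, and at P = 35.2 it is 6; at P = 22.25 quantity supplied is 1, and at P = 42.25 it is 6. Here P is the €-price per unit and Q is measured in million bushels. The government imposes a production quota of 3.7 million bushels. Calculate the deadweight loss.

Demand slope = (35.2 − 60.7)/(6 − 1) = −5.1, so P = 65.8 − 5.1Q.
Supply slope = (42.25 − 22.25)/(6 − 1) = 4, so P = 18.25 + 4Q.
Competitive equilibrium: 65.8 − 5.1Q = 18.25 + 4Q → Q* = 5.2253, P* = 39.1511.
At Q = 3.7: demand price = 65.8 − 5.1·3.7 = 46.93; supply price = 18.25 + 4·3.7 = 33.05.
ΔQ = 5.2253 − 3.7 = 1.5253; wedge = 46.93 − 33.05 = 13.88.
The triangle = ½ × 1.5253 × 13.88 = €10.59 million.

€10.59 million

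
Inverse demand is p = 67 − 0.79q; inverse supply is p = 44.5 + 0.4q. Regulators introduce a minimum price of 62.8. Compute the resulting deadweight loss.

Competitive equilibrium: 67 − 0.79q = 44.5 + 0.4q → q* = 18.9076, p* = 52.063.
At the floor p = 62.8, quantity demanded = (67 − 62.8)/0.79 = 5.3165.
Sellers' marginal cost at q' = 5.3165: 44.5 + 0.4·5.3165 = 46.6266.
Δq = 18.9076 − 5.3165 = 13.5911; wedge = 62.8 − 46.6266 = 16.1734.
DWL = ½ × 13.5911 × 16.1734 = 109.91.

109.91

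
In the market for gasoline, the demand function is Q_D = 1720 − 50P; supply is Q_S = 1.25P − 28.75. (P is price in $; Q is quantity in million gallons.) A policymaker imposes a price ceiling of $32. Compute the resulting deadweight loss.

$2.88 million

In inverse form: demand P = 34.4 − 0.02Q, supply P = 23 + 0.8Q.
Competitive equilibrium: 34.4 − 0.02Q = 23 + 0.8Q → Q* = 13.9024, P* = 34.122.
At the ceiling P = 32, quantity supplied = (32 − 23)/0.8 = 11.25.
Willingness to pay at Q' = 11.25: 34.4 − 0.02·11.25 = 34.175.
ΔQ = 13.9024 − 11.25 = 2.6524; wedge = 34.175 − 32 = 2.175.
The triangle = ½ × 2.6524 × 2.175 = $2.88 million.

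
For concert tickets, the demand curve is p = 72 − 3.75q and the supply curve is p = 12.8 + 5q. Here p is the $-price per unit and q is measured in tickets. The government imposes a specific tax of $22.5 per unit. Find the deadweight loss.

$28.93

Competitive equilibrium: 72 − 3.75q = 12.8 + 5q → q* = 6.7657, p* = 46.6286.
With the tax, the buyer price exceeds the seller price by 22.5: (72 − 3.75q) − (12.8 + 5q) = 22.5 → q' = 4.1943.
Δq = 6.7657 − 4.1943 = 2.5714; the wedge equals the tax, 22.5.
DWL = ½ × 2.5714 × 22.5 = $28.93.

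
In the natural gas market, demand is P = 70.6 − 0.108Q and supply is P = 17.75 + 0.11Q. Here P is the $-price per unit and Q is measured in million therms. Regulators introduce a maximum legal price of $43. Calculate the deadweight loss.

Competitive equilibrium: 70.6 − 0.108Q = 17.75 + 0.11Q → Q* = 242.4312, P* = 44.4174.
At the ceiling P = 43, quantity supplied = (43 − 17.75)/0.11 = 229.5455.
Willingness to pay at Q' = 229.5455: 70.6 − 0.108·229.5455 = 45.8091.
ΔQ = 242.4312 − 229.5455 = 12.8857; wedge = 45.8091 − 43 = 2.8091.
DWL = ½ × 12.8857 × 2.8091 = $18.10 million.

$18.10 million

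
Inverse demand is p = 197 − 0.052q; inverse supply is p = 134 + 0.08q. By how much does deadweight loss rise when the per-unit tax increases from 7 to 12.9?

Competitive equilibrium: 197 − 0.052q = 134 + 0.08q → q* = 477.2727, p* = 172.1818.
For a per-unit tax t: Δq = t/0.132, so DWL = ½·t·(t/0.132) = t²/0.264.
At t = 7: DWL = 185.6061. At t = 12.9: DWL = 630.3409.
Increase = 630.3409 − 185.6061 = 444.73.

444.73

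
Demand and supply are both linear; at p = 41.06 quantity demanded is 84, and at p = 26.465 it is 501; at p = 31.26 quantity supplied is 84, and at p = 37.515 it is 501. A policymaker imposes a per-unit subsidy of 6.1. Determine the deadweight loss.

372.10

Demand slope = (26.465 − 41.06)/(501 − 84) = −0.035, so p = 44 − 0.035q.
Supply slope = (37.515 − 31.26)/(501 − 84) = 0.015, so p = 30 + 0.015q.
Competitive equilibrium: 44 − 0.035q = 30 + 0.015q → q* = 280, p* = 34.2.
The subsidy lowers effective supply by 6.1: p = 23.9 + 0.015q.
New quantity: 44 − 0.035q = 23.9 + 0.015q → q' = 402.
Overproduction Δq = 402 − 280 = 122; wedge = subsidy = 6.1.
Deadweight loss = ½ × 122 × 6.1 = 372.10.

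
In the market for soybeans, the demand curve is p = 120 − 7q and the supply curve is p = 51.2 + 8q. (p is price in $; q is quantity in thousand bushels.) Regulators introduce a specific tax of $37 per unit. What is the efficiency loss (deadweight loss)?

Competitive equilibrium: 120 − 7q = 51.2 + 8q → q* = 4.5867, p* = 87.8933.
With the tax, the buyer price exceeds the seller price by 37: (120 − 7q) − (51.2 + 8q) = 37 → q' = 2.12.
Δq = 4.5867 − 2.12 = 2.4667; the wedge equals the tax, 37.
Welfare loss = ½ × 2.4667 × 37 = $45.63 thousand.

$45.63 thousand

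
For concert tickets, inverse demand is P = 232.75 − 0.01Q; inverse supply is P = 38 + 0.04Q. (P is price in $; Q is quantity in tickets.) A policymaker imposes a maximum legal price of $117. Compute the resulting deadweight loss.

Competitive equilibrium: 232.75 − 0.01Q = 38 + 0.04Q → Q* = 3895, P* = 193.8.
At the ceiling P = 117, quantity supplied = (117 − 38)/0.04 = 1975.
Willingness to pay at Q' = 1975: 232.75 − 0.01·1975 = 213.
ΔQ = 3895 − 1975 = 1920; wedge = 213 − 117 = 96.
Deadweight loss = ½ × 1920 × 96 = $92160.

$92160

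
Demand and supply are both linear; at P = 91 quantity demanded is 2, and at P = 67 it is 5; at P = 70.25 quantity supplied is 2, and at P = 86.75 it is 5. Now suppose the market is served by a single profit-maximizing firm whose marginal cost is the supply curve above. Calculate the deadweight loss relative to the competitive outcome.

11.69

Demand slope = (67 − 91)/(5 − 2) = −8, so P = 107 − 8Q.
Supply slope = (86.75 − 70.25)/(5 − 2) = 5.5, so P = 59.25 + 5.5Q.
Competitive equilibrium: 107 − 8Q = 59.25 + 5.5Q → Q* = 3.537, P* = 78.7037.
Marginal revenue: MR = 107 − 16Q. Set MR = MC: 107 − 16Q = 59.25 + 5.5Q → Q_m = 2.2209.
Price P_m = 107 − 8·2.2209 = 89.2328; MC(Q_m) = 59.25 + 5.5·2.2209 = 71.465.
Competitive Q* = 3.537, so ΔQ = 1.3161; wedge = 89.2328 − 71.465 = 17.7678.
Welfare loss = ½ × 1.3161 × 17.7678 = 11.69.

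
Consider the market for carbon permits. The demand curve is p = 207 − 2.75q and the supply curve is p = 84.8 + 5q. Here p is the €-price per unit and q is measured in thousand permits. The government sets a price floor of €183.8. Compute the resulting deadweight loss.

Competitive equilibrium: 207 − 2.75q = 84.8 + 5q → q* = 15.76774, p* = 163.63871.
At the floor p = 183.8, quantity demanded = (207 − 183.8)/2.75 = 8.43636.
Sellers' marginal cost at q' = 8.43636: 84.8 + 5·8.43636 = 126.9818.
Δq = 15.76774 − 8.43636 = 7.33138; wedge = 183.8 − 126.9818 = 56.8182.
Welfare loss = ½ × 7.33138 × 56.8182 = €208.28 thousand.

€208.28 thousand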